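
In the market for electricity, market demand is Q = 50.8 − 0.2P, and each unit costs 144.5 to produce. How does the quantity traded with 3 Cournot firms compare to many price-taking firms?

Cournot: Q = 16.425; Competition: Q = 21.9

Inverting demand: P = 254 − 5Q.
With 3 symmetric Cournot firms, each firm's FOC gives 254 − 20q = 144.5, so q = 5.475, Q = 3·5.475 = 16.425, and P = 171.875.
Competitive firms price at marginal cost: P = 144.5, giving Q = 21.9.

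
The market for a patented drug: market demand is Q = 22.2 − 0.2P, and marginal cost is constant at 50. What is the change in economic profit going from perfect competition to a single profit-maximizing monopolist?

Inverting demand: P = 111 − 5Q.
Competitive firms price at marginal cost: P = 50, giving Q = 12.2.
Profit = (50 − 50)·12.2 = 0.
The monopolist equates marginal revenue to marginal cost: 111 − 10Q = 50, so Q = 6.1. From demand, P = 80.5.
Profit = (80.5 − 50)·6.1 = 186.05.
Change in economic profit: 186.05 − 0 = 186.05.

Economic profit rises by 186.05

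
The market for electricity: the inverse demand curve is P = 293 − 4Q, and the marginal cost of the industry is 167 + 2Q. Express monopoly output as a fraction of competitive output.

Q_m/Q_c = 0.6

A monopolist chooses Q where MR = MC. MR = 293 − 8Q; setting this equal to 167 + 2Q gives Q = 12.6 and P = 242.6.
Competitive equilibrium sets price equal to marginal cost: 293 − 4Q = 167 + 2Q, so Q = 21 and P = 209.
Ratio Q_m/Q_c = 12.6/21 = 0.6.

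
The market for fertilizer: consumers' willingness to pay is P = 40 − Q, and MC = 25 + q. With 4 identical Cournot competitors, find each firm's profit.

Cournot with 4 identical firms: the symmetric best-response condition is 40 − 5q = 25 + q. Each firm produces q = 2.5, total output Q = 10, price P = 30.
Each firm's profit = 30·2.5 − (25·2.5 + ½·1·2.5²) = 9.375.

π_i = 9.375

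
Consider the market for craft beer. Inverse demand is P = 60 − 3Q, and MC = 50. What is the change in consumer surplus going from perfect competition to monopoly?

Consumer surplus falls by 12.5

Competitive firms price at marginal cost: P = 50, giving Q = 10/3.
CS = ½·(60 − 50)·10/3 = 50/3.
Monopoly sets MR = MC: 60 − 6Q = 50 ⇒ Q = 5/3, P = 60 − 3·5/3 = 55.
CS = ½·(60 − 55)·5/3 = 25/6.
Change in consumer surplus: 25/6 − 50/3 = −12.5.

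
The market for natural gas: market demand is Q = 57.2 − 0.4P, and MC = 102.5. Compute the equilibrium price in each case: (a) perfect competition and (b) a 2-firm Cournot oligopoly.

Competition: P = 102.5; Cournot: P = 116

Inverting demand: P = 143 − 2.5Q.
Under competition P = MC = 102.5, so Q = (143 − 102.5)/2.5 = 16.2.
With 2 symmetric Cournot firms, each firm's FOC gives 143 − 7.5q = 102.5, so q = 5.4, Q = 2·5.4 = 10.8, and P = 116.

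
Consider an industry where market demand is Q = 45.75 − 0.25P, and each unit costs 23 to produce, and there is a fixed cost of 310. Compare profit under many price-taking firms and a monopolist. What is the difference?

π rises by 1600

Inverting demand: P = 183 − 4Q.
Under competition P = MC = 23, so Q = (183 − 23)/4 = 40.
Profit = (23 − 23)·40 − 310 = −310.
The monopolist equates marginal revenue to marginal cost: 183 − 8Q = 23, so Q = 20. From demand, P = 103.
Profit = (103 − 23)·20 − 310 = 1290.
Change in profit: 1290 − −310 = 1600.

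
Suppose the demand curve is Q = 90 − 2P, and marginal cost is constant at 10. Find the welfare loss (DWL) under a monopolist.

Inverting demand: P = 45 − 0.5Q.
Competitive firms price at marginal cost: P = 10, giving Q = 70.
Monopoly sets MR = MC: 45 − Q = 10 ⇒ Q = 35, P = 45 − 0.5·35 = 27.5.
DWL is the triangle between Q = 35 and Q = 70: ½·(70 − 35)·(27.5 − 10) = 306.25.

DWL = 306.25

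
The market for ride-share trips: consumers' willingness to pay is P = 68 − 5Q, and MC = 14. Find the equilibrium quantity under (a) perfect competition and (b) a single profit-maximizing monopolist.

Competition: Q = 10.8; Monopoly: Q = 5.4

Perfect competition: P = MC = 14, so 68 − 5Q = 14 and Q = 10.8.
The monopolist equates marginal revenue to marginal cost: 68 − 10Q = 14, so Q = 5.4. From demand, P = 41.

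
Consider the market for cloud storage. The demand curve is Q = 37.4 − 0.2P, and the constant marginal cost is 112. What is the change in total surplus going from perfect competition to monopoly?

Inverting demand: P = 187 − 5Q.
Under competition P = MC = 112, so Q = (187 − 112)/5 = 15.
CS = ½·(187 − 112)·15 = 562.5; PS = (112 − 112)·15 = 0; TS = 562.5.
Monopoly sets MR = MC: 187 − 10Q = 112 ⇒ Q = 7.5, P = 187 − 5·7.5 = 149.5.
CS = ½·(187 − 149.5)·7.5 = 140.625; PS = (149.5 − 112)·7.5 = 281.25; TS = 421.875.
Change in total surplus: 421.875 − 562.5 = −140.625.

TS falls by 140.625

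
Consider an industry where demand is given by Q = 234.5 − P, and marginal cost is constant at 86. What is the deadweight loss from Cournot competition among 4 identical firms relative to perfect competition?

Inverting demand: P = 234.5 − Q.
Competitive firms price at marginal cost: P = 86, giving Q = 148.5.
In a 4-firm Cournot equilibrium, symmetry and the first-order condition give q = (234.5 − 86)/(5) = 29.7. So Q = 118.8 and P = 115.7.
DWL is the triangle between Q = 118.8 and Q = 148.5: ½·(148.5 − 118.8)·(115.7 − 86) = 441.045.

DWL = 441.045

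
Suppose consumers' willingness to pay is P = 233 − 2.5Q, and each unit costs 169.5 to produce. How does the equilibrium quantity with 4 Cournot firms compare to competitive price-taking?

Cournot: Q = 20.32; Competition: Q = 25.4

Cournot with 4 identical firms: the symmetric best-response condition is 233 − 12.5q = 169.5. Each firm produces q = 5.08, total output Q = 20.32, price P = 182.2.
Perfect competition: P = MC = 169.5, so 233 − 2.5Q = 169.5 and Q = 25.4.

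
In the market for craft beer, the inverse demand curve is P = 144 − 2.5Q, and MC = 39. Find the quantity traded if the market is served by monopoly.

A monopolist chooses Q where MR = MC. MR = 144 − 5Q; setting this equal to 39 gives Q = 21 and P = 91.5.

Q = 21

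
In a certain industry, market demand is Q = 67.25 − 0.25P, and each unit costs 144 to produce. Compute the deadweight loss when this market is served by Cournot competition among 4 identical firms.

Inverting demand: P = 269 − 4Q.
Under competition P = MC = 144, so Q = (269 − 144)/4 = 31.25.
In a 4-firm Cournot equilibrium, symmetry and the first-order condition give q = (269 − 144)/(20) = 6.25. So Q = 25 and P = 169.
DWL is the triangle between Q = 25 and Q = 31.25: ½·(31.25 − 25)·(169 − 144) = 78.125.

DWL = 78.125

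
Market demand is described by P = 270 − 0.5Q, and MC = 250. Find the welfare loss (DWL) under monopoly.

DWL = 100

Under competition P = MC = 250, so Q = (270 − 250)/0.5 = 40.
A monopolist chooses Q where MR = MC. MR = 270 − Q; setting this equal to 250 gives Q = 20 and P = 260.
DWL is the triangle between Q = 20 and Q = 40: ½·(40 − 20)·(260 − 250) = 100.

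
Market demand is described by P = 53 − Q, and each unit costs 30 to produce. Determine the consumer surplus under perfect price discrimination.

CS = 0

A perfectly discriminating monopolist sells every unit with P(Q) ≥ MC(Q), so output equals the competitive quantity Q = 23. Each buyer pays their reservation price, so CS = 0 and the firm captures all surplus.
CS = 0.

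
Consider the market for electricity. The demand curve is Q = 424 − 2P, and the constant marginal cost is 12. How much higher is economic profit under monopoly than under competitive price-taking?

Economic profit rises by 20000

Inverting demand: P = 212 − 0.5Q.
Competitive firms price at marginal cost: P = 12, giving Q = 400.
Profit = (12 − 12)·400 = 0.
Monopoly sets MR = MC: 212 − Q = 12 ⇒ Q = 200, P = 212 − 0.5·200 = 112.
Profit = (112 − 12)·200 = 20000.
Change in economic profit: 20000 − 0 = 20000.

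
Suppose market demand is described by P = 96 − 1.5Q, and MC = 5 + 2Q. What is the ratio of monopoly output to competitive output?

Q_m/Q_c = 0.7

A monopolist chooses Q where MR = MC. MR = 96 − 3Q; setting this equal to 5 + 2Q gives Q = 18.2 and P = 68.7.
Under competition P = MC: 96 − 1.5Q = 5 + 2Q ⇒ Q = 26, P = 57.
Ratio Q_m/Q_c = 18.2/26 = 0.7.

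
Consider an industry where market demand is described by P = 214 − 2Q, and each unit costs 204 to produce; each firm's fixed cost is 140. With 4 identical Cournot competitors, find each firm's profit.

In a 4-firm Cournot equilibrium, symmetry and the first-order condition give q = (214 − 204)/(10) = 1. So Q = 4 and P = 206.
Each firm's profit = (206 − 204)·1 − 140 = −138.

π_i = −138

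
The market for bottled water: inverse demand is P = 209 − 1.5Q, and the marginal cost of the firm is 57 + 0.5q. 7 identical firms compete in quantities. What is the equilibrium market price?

With 7 symmetric Cournot firms, each firm's FOC gives 209 − 12q = 57 + 0.5q, so q = 12.16, Q = 7·12.16 = 85.12, and P = 81.32.

P = 81.32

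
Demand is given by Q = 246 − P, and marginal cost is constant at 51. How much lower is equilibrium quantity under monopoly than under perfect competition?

Equilibrium quantity falls by 97.5

Inverting demand: P = 246 − Q.
Perfect competition: P = MC = 51, so 246 − Q = 51 and Q = 195.
The monopolist equates marginal revenue to marginal cost: 246 − 2Q = 51, so Q = 97.5. From demand, P = 148.5.
Change in equilibrium quantity: 97.5 − 195 = −97.5.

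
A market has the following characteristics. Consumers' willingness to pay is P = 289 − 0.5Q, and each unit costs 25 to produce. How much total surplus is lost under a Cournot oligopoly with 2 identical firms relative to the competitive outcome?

Competitive firms price at marginal cost: P = 25, giving Q = 528.
In a 2-firm Cournot equilibrium, symmetry and the first-order condition give q = (289 − 25)/(1.5) = 176. So Q = 352 and P = 113.
DWL is the triangle between Q = 352 and Q = 528: ½·(528 − 352)·(113 − 25) = 7744.

DWL = 7744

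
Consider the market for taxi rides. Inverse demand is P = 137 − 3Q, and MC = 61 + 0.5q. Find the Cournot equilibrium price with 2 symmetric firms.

Cournot with 2 identical firms: the symmetric best-response condition is 137 − 9q = 61 + 0.5q. Each firm produces q = 8, total output Q = 16, price P = 89.

P = 89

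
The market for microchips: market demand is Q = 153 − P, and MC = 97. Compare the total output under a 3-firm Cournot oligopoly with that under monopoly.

Inverting demand: P = 153 − Q.
In a 3-firm Cournot equilibrium, symmetry and the first-order condition give q = (153 − 97)/(4) = 14. So Q = 42 and P = 111.
The monopolist equates marginal revenue to marginal cost: 153 − 2Q = 97, so Q = 28. From demand, P = 125.

Cournot: Q = 42; Monopoly: Q = 28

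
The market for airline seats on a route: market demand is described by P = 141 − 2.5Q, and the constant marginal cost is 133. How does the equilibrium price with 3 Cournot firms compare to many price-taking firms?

With 3 symmetric Cournot firms, each firm's FOC gives 141 − 10q = 133, so q = 0.8, Q = 3·0.8 = 2.4, and P = 135.
Perfect competition: P = MC = 133, so 141 − 2.5Q = 133 and Q = 3.2.

Cournot: P = 135; Competition: P = 133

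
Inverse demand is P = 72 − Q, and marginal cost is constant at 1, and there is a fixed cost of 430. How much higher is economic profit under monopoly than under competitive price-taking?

π rises by 1260.25

Perfect competition: P = MC = 1, so 72 − Q = 1 and Q = 71.
Profit = (1 − 1)·71 − 430 = −430.
The monopolist equates marginal revenue to marginal cost: 72 − 2Q = 1, so Q = 35.5. From demand, P = 36.5.
Profit = (36.5 − 1)·35.5 − 430 = 830.25.
Change in economic profit: 830.25 − −430 = 1260.25.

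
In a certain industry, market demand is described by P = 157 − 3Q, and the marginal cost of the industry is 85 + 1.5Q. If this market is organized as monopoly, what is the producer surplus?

PS = 345.6

The monopolist equates marginal revenue to marginal cost: 157 − 6Q = 85 + 1.5Q, so Q = 9.6. From demand, P = 128.2.
PS = P·Q − VC(Q) = 128.2·9.6 − (85·9.6 + ½·1.5·9.6²) = 345.6.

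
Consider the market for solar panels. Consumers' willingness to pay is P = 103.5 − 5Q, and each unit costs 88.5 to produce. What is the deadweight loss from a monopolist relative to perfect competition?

Competitive firms price at marginal cost: P = 88.5, giving Q = 3.
A monopolist chooses Q where MR = MC. MR = 103.5 − 10Q; setting this equal to 88.5 gives Q = 1.5 and P = 96.
DWL is the triangle between Q = 1.5 and Q = 3: ½·(3 − 1.5)·(96 − 88.5) = 5.625.

DWL = 5.625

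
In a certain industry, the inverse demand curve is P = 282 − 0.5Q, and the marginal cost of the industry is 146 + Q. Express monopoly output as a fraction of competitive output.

Monopoly sets MR = MC: 282 − Q = 146 + Q ⇒ Q = 68, P = 282 − 0.5·68 = 248.
Under competition P = MC: 282 − 0.5Q = 146 + Q ⇒ Q = 272/3, P = 710/3.
Ratio Q_m/Q_c = 68/(272/3) = 0.75.

Q_m/Q_c = 0.75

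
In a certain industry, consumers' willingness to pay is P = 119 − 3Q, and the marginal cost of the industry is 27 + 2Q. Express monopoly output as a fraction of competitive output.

A monopolist chooses Q where MR = MC. MR = 119 − 6Q; setting this equal to 27 + 2Q gives Q = 11.5 and P = 84.5.
Under competition P = MC: 119 − 3Q = 27 + 2Q ⇒ Q = 18.4, P = 63.8.
Ratio Q_m/Q_c = 11.5/18.4 = 0.625.

Q_m/Q_c = 0.625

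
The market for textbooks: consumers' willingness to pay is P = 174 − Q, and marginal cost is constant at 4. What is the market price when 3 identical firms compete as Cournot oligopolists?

P = 46.5

In a 3-firm Cournot equilibrium, symmetry and the first-order condition give q = (174 − 4)/(4) = 42.5. So Q = 127.5 and P = 46.5.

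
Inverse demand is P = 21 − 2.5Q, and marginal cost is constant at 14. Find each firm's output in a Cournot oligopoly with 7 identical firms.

q_i = 0.35

In a 7-firm Cournot equilibrium, symmetry and the first-order condition give q = (21 − 14)/(20) = 0.35. So Q = 2.45 and P = 14.875.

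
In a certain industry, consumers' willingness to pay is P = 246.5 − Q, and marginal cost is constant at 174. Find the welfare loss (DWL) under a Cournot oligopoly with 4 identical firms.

Perfect competition: P = MC = 174, so 246.5 − Q = 174 and Q = 72.5.
Cournot with 4 identical firms: the symmetric best-response condition is 246.5 − 5q = 174. Each firm produces q = 14.5, total output Q = 58, price P = 188.5.
DWL is the triangle between Q = 58 and Q = 72.5: ½·(72.5 − 58)·(188.5 − 174) = 105.125.

DWL = 105.125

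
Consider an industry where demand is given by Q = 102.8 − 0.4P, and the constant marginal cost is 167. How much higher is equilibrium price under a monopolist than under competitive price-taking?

Equilibrium price rises by 45

Inverting demand: P = 257 − 2.5Q.
Competitive firms price at marginal cost: P = 167, giving Q = 36.
A monopolist chooses Q where MR = MC. MR = 257 − 5Q; setting this equal to 167 gives Q = 18 and P = 212.
Change in equilibrium price: 212 − 167 = 45.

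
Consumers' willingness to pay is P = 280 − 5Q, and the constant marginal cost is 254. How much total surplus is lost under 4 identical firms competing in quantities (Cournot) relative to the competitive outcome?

DWL = 2.704

Under competition P = MC = 254, so Q = (280 − 254)/5 = 5.2.
In a 4-firm Cournot equilibrium, symmetry and the first-order condition give q = (280 − 254)/(25) = 1.04. So Q = 4.16 and P = 259.2.
DWL is the triangle between Q = 4.16 and Q = 5.2: ½·(5.2 − 4.16)·(259.2 − 254) = 2.704.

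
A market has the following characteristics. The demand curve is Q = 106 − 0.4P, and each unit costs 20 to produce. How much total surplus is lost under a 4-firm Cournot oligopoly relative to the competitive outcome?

Inverting demand: P = 265 − 2.5Q.
Under competition P = MC = 20, so Q = (265 − 20)/2.5 = 98.
Cournot with 4 identical firms: the symmetric best-response condition is 265 − 12.5q = 20. Each firm produces q = 19.6, total output Q = 78.4, price P = 69.
DWL is the triangle between Q = 78.4 and Q = 98: ½·(98 − 78.4)·(69 − 20) = 480.2.

DWL = 480.2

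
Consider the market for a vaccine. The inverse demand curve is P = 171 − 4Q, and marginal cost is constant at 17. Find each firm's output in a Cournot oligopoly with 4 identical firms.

With 4 symmetric Cournot firms, each firm's FOC gives 171 − 20q = 17, so q = 7.7, Q = 4·7.7 = 30.8, and P = 47.8.

q_i = 7.7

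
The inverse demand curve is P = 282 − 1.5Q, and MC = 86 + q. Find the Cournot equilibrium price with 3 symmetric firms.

With 3 symmetric Cournot firms, each firm's FOC gives 282 − 6q = 86 + q, so q = 28, Q = 3·28 = 84, and P = 156.

P = 156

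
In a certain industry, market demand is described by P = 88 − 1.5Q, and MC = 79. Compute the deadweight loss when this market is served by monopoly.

Competitive firms price at marginal cost: P = 79, giving Q = 6.
The monopolist equates marginal revenue to marginal cost: 88 − 3Q = 79, so Q = 3. From demand, P = 83.5.
DWL is the triangle between Q = 3 and Q = 6: ½·(6 − 3)·(83.5 − 79) = 6.75.

DWL = 6.75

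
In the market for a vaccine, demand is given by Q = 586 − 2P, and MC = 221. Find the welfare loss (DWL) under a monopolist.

Inverting demand: P = 293 − 0.5Q.
Competitive firms price at marginal cost: P = 221, giving Q = 144.
The monopolist equates marginal revenue to marginal cost: 293 − Q = 221, so Q = 72. From demand, P = 257.
DWL is the triangle between Q = 72 and Q = 144: ½·(144 − 72)·(257 − 221) = 1296.

DWL = 1296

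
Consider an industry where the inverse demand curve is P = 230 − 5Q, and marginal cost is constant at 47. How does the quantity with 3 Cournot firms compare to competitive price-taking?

Cournot: Q = 27.45; Competition: Q = 36.6

With 3 symmetric Cournot firms, each firm's FOC gives 230 − 20q = 47, so q = 9.15, Q = 3·9.15 = 27.45, and P = 92.75.
Perfect competition: P = MC = 47, so 230 − 5Q = 47 and Q = 36.6.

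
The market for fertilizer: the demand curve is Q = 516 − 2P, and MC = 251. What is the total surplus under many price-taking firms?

Inverting demand: P = 258 − 0.5Q.
Competitive firms price at marginal cost: P = 251, giving Q = 14.
CS = ½·(258 − 251)·14 = 49; PS = (251 − 251)·14 = 0; TS = 49.

TS = 49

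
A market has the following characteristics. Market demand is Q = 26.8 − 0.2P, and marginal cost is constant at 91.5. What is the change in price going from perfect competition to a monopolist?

Price rises by 21.25

Inverting demand: P = 134 − 5Q.
Under competition P = MC = 91.5, so Q = (134 − 91.5)/5 = 8.5.
Monopoly sets MR = MC: 134 − 10Q = 91.5 ⇒ Q = 4.25, P = 134 − 5·4.25 = 112.75.
Change in price: 112.75 − 91.5 = 21.25.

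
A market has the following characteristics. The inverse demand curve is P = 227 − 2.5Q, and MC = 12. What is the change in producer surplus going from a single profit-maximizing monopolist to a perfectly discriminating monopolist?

A monopolist chooses Q where MR = MC. MR = 227 − 5Q; setting this equal to 12 gives Q = 43 and P = 119.5.
PS = (119.5 − 12)·43 = 4622.5.
A perfectly discriminating monopolist sells every unit with P(Q) ≥ MC(Q), so output equals the competitive quantity Q = 86. Each buyer pays their reservation price, so CS = 0 and the firm captures all surplus.
PS = ½·(227 − 12)·86 = 9245.
Change in producer surplus: 9245 − 4622.5 = 4622.5.

Producer surplus rises by 4622.5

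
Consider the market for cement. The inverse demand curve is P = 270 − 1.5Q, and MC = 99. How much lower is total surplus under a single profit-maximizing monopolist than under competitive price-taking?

Under competition P = MC = 99, so Q = (270 − 99)/1.5 = 114.
CS = ½·(270 − 99)·114 = 9747; PS = (99 − 99)·114 = 0; TS = 9747.
The monopolist equates marginal revenue to marginal cost: 270 − 3Q = 99, so Q = 57. From demand, P = 184.5.
CS = ½·(270 − 184.5)·57 = 2436.75; PS = (184.5 − 99)·57 = 4873.5; TS = 7310.25.
Change in total surplus: 7310.25 − 9747 = −2436.75.

Total surplus falls by 2436.75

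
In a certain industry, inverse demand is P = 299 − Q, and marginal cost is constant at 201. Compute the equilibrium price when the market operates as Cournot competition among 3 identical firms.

P = 225.5

Cournot with 3 identical firms: the symmetric best-response condition is 299 − 4q = 201. Each firm produces q = 24.5, total output Q = 73.5, price P = 225.5.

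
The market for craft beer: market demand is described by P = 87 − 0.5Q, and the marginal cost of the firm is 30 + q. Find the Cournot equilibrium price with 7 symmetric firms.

P = 47.1

With 7 symmetric Cournot firms, each firm's FOC gives 87 − 4q = 30 + q, so q = 11.4, Q = 7·11.4 = 79.8, and P = 47.1.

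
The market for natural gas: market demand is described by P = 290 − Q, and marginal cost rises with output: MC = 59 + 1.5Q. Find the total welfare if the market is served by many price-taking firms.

TS = 10672.2

Competitive equilibrium sets price equal to marginal cost: 290 − Q = 59 + 1.5Q, so Q = 92.4 and P = 197.6.
CS = ½·(290 − 197.6)·92.4 = 4268.88; PS = (197.6·92.4 − 59·92.4 − ½·1.5·92.4²) = 6403.32; TS = 10672.2.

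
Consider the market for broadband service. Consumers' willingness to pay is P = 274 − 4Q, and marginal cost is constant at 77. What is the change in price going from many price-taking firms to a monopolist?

P rises by 98.5

Perfect competition: P = MC = 77, so 274 − 4Q = 77 and Q = 49.25.
Monopoly sets MR = MC: 274 − 8Q = 77 ⇒ Q = 24.625, P = 274 − 4·24.625 = 175.5.
Change in price: 175.5 − 77 = 98.5.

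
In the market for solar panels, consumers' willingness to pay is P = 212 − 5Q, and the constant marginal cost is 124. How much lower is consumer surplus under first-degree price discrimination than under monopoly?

Consumer surplus falls by 193.6

Monopoly sets MR = MC: 212 − 10Q = 124 ⇒ Q = 8.8, P = 212 − 5·8.8 = 168.
CS = ½·(212 − 168)·8.8 = 193.6.
With perfect price discrimination, output is the efficient level Q = 17.6 (where demand meets MC), but every buyer pays their willingness to pay: CS = 0 and PS = total surplus.
CS = 0.
Change in consumer surplus: 0 − 193.6 = −193.6.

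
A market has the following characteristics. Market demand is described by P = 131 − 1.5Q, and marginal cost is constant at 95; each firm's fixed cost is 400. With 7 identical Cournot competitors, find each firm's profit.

π_i = −386.5

With 7 symmetric Cournot firms, each firm's FOC gives 131 − 12q = 95, so q = 3, Q = 7·3 = 21, and P = 99.5.
Each firm's profit = (99.5 − 95)·3 − 400 = −386.5.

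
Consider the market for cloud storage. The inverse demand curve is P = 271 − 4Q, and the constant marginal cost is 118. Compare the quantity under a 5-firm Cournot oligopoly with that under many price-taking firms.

With 5 symmetric Cournot firms, each firm's FOC gives 271 − 24q = 118, so q = 6.375, Q = 5·6.375 = 31.875, and P = 143.5.
Competitive firms price at marginal cost: P = 118, giving Q = 38.25.

Cournot: Q = 31.875; Competition: Q = 38.25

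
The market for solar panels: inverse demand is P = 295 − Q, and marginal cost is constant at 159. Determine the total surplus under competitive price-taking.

TS = 9248

Under competition P = MC = 159, so Q = (295 − 159)/1 = 136.
CS = ½·(295 − 159)·136 = 9248; PS = (159 − 159)·136 = 0; TS = 9248.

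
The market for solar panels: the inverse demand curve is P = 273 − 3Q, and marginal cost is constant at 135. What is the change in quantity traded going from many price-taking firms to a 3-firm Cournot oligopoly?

Under competition P = MC = 135, so Q = (273 − 135)/3 = 46.
Cournot with 3 identical firms: the symmetric best-response condition is 273 − 12q = 135. Each firm produces q = 11.5, total output Q = 34.5, price P = 169.5.
Change in quantity traded: 34.5 − 46 = −11.5.

Q falls by 11.5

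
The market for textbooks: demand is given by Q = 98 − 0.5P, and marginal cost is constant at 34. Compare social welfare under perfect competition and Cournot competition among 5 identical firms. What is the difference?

TS falls by 182.25

Inverting demand: P = 196 − 2Q.
Competitive firms price at marginal cost: P = 34, giving Q = 81.
CS = ½·(196 − 34)·81 = 6561; PS = (34 − 34)·81 = 0; TS = 6561.
In a 5-firm Cournot equilibrium, symmetry and the first-order condition give q = (196 − 34)/(12) = 13.5. So Q = 67.5 and P = 61.
CS = ½·(196 − 61)·67.5 = 4556.25; PS = (61 − 34)·67.5 = 1822.5; TS = 6378.75.
Change in social welfare: 6378.75 − 6561 = −182.25.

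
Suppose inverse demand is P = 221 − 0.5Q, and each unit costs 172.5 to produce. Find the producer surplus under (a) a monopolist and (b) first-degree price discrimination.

Monopoly sets MR = MC: 221 − Q = 172.5 ⇒ Q = 48.5, P = 221 − 0.5·48.5 = 196.75.
PS = (196.75 − 172.5)·48.5 = 1176.125.
With perfect price discrimination, output is the efficient level Q = 97 (where demand meets MC), but every buyer pays their willingness to pay: CS = 0 and PS = total surplus.
PS = ½·(221 − 172.5)·97 = 2352.25.

Monopoly: PS = 1176.125; Perfect PD: PS = 2352.25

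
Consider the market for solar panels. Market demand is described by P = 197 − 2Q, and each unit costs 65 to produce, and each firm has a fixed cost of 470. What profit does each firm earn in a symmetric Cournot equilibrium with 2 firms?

π_i = 498

Cournot with 2 identical firms: the symmetric best-response condition is 197 − 6q = 65. Each firm produces q = 22, total output Q = 44, price P = 109.
Each firm's profit = (109 − 65)·22 − 470 = 498.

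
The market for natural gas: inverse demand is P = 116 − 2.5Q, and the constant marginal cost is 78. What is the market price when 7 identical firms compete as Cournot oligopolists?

P = 82.75

With 7 symmetric Cournot firms, each firm's FOC gives 116 − 20q = 78, so q = 1.9, Q = 7·1.9 = 13.3, and P = 82.75.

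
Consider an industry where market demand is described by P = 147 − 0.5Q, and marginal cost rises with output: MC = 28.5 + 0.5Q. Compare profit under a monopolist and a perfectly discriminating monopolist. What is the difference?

Profit rises by 2340.375

A monopolist chooses Q where MR = MC. MR = 147 − Q; setting this equal to 28.5 + 0.5Q gives Q = 79 and P = 107.5.
Profit = 107.5·79 − (28.5·79 + ½·0.5·79²) = 4680.75.
Under first-degree price discrimination the firm charges each unit its demand price and produces up to where P = MC, i.e. Q = 118.5. Consumer surplus is zero; producer surplus equals total surplus.
PS equals the full surplus area, 7021.125. Profit = 7021.125 = 7021.125.
Change in profit: 7021.125 − 4680.75 = 2340.375.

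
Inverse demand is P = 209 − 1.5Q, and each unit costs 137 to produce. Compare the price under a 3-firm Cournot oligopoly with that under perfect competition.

With 3 symmetric Cournot firms, each firm's FOC gives 209 − 6q = 137, so q = 12, Q = 3·12 = 36, and P = 155.
Competitive firms price at marginal cost: P = 137, giving Q = 48.

Cournot: P = 155; Competition: P = 137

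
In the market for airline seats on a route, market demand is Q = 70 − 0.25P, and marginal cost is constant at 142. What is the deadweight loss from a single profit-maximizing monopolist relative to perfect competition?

DWL = 595.125

Inverting demand: P = 280 − 4Q.
Under competition P = MC = 142, so Q = (280 − 142)/4 = 34.5.
Monopoly sets MR = MC: 280 − 8Q = 142 ⇒ Q = 17.25, P = 280 − 4·17.25 = 211.
DWL is the triangle between Q = 17.25 and Q = 34.5: ½·(34.5 − 17.25)·(211 − 142) = 595.125.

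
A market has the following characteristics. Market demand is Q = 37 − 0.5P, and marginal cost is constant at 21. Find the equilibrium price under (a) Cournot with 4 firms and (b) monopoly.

Inverting demand: P = 74 − 2Q.
In a 4-firm Cournot equilibrium, symmetry and the first-order condition give q = (74 − 21)/(10) = 5.3. So Q = 21.2 and P = 31.6.
A monopolist chooses Q where MR = MC. MR = 74 − 4Q; setting this equal to 21 gives Q = 13.25 and P = 47.5.

Cournot: P = 31.6; Monopoly: P = 47.5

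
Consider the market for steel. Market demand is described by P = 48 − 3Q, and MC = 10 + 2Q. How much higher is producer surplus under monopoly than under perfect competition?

Under competition P = MC: 48 − 3Q = 10 + 2Q ⇒ Q = 7.6, P = 25.2.
PS = P·Q − VC(Q) = 25.2·7.6 − (10·7.6 + ½·2·7.6²) = 57.76.
The monopolist equates marginal revenue to marginal cost: 48 − 6Q = 10 + 2Q, so Q = 4.75. From demand, P = 33.75.
PS = P·Q − VC(Q) = 33.75·4.75 − (10·4.75 + ½·2·4.75²) = 90.25.
Change in producer surplus: 90.25 − 57.76 = 32.49.

Producer surplus rises by 32.49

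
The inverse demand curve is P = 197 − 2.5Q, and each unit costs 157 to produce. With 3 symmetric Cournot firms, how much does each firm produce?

q_i = 4

In a 3-firm Cournot equilibrium, symmetry and the first-order condition give q = (197 − 157)/(10) = 4. So Q = 12 and P = 167.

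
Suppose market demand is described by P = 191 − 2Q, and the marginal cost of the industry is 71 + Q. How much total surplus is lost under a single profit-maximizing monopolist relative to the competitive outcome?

DWL = 384

Under competition P = MC: 191 − 2Q = 71 + Q ⇒ Q = 40, P = 111.
The monopolist equates marginal revenue to marginal cost: 191 − 4Q = 71 + Q, so Q = 24. From demand, P = 143.
CS = ½·(191 − 111)·40 = 1600; PS = (111·40 − 71·40 − ½·1·40²) = 800; TS = 2400.
CS = ½·(191 − 143)·24 = 576; PS = (143·24 − 71·24 − ½·1·24²) = 1440; TS = 2016.
DWL = 2400 − 2016 = 384.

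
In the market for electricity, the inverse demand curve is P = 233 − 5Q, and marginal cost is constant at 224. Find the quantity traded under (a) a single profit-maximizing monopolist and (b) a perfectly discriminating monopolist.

Monopoly: Q = 0.9; Perfect PD: Q = 1.8

The monopolist equates marginal revenue to marginal cost: 233 − 10Q = 224, so Q = 0.9. From demand, P = 228.5.
Under first-degree price discrimination the firm charges each unit its demand price and produces up to where P = MC, i.e. Q = 1.8. Consumer surplus is zero; producer surplus equals total surplus.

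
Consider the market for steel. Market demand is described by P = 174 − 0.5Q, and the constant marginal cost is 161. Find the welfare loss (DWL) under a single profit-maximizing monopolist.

DWL = 42.25

Competitive firms price at marginal cost: P = 161, giving Q = 26.
A monopolist chooses Q where MR = MC. MR = 174 − Q; setting this equal to 161 gives Q = 13 and P = 167.5.
DWL is the triangle between Q = 13 and Q = 26: ½·(26 − 13)·(167.5 − 161) = 42.25.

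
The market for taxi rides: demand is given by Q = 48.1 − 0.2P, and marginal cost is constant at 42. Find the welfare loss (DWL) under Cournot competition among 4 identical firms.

Inverting demand: P = 240.5 − 5Q.
Under competition P = MC = 42, so Q = (240.5 − 42)/5 = 39.7.
With 4 symmetric Cournot firms, each firm's FOC gives 240.5 − 25q = 42, so q = 7.94, Q = 4·7.94 = 31.76, and P = 81.7.
DWL is the triangle between Q = 31.76 and Q = 39.7: ½·(39.7 − 31.76)·(81.7 − 42) = 157.609.

DWL = 157.609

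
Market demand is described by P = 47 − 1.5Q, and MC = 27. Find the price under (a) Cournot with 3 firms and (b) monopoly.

Cournot with 3 identical firms: the symmetric best-response condition is 47 − 6q = 27. Each firm produces q = 10/3, total output Q = 10, price P = 32.
A monopolist chooses Q where MR = MC. MR = 47 − 3Q; setting this equal to 27 gives Q = 20/3 and P = 37.

Cournot: P = 32; Monopoly: P = 37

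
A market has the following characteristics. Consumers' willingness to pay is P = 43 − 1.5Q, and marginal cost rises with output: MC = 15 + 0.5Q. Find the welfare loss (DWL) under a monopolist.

Under competition P = MC: 43 − 1.5Q = 15 + 0.5Q ⇒ Q = 14, P = 22.
A monopolist chooses Q where MR = MC. MR = 43 − 3Q; setting this equal to 15 + 0.5Q gives Q = 8 and P = 31.
CS = ½·(43 − 22)·14 = 147; PS = (22·14 − 15·14 − ½·0.5·14²) = 49; TS = 196.
CS = ½·(43 − 31)·8 = 48; PS = (31·8 − 15·8 − ½·0.5·8²) = 112; TS = 160.
DWL = 196 − 160 = 36.

DWL = 36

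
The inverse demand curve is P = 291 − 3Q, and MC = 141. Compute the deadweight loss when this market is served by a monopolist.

DWL = 937.5

Perfect competition: P = MC = 141, so 291 − 3Q = 141 and Q = 50.
Monopoly sets MR = MC: 291 − 6Q = 141 ⇒ Q = 25, P = 291 − 3·25 = 216.
DWL is the triangle between Q = 25 and Q = 50: ½·(50 − 25)·(216 − 141) = 937.5.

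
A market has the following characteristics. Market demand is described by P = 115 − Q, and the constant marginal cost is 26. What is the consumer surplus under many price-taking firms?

CS = 3960.5

Competitive firms price at marginal cost: P = 26, giving Q = 89.
CS = ½·(115 − 26)·89 = 3960.5.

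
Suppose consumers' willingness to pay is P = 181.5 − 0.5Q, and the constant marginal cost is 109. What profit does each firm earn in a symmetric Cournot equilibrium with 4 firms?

π_i = 420.5

Cournot with 4 identical firms: the symmetric best-response condition is 181.5 − 2.5q = 109. Each firm produces q = 29, total output Q = 116, price P = 123.5.
Each firm's profit = (123.5 − 109)·29 = 420.5.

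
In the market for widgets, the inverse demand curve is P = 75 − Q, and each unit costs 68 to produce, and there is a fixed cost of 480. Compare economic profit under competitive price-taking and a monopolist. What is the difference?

Competitive firms price at marginal cost: P = 68, giving Q = 7.
Profit = (68 − 68)·7 − 480 = −480.
The monopolist equates marginal revenue to marginal cost: 75 − 2Q = 68, so Q = 3.5. From demand, P = 71.5.
Profit = (71.5 − 68)·3.5 − 480 = −467.75.
Change in economic profit: −467.75 − −480 = 12.25.

π rises by 12.25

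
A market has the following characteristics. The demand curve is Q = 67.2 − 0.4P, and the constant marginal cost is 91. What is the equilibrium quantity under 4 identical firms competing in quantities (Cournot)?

Inverting demand: P = 168 − 2.5Q.
With 4 symmetric Cournot firms, each firm's FOC gives 168 − 12.5q = 91, so q = 6.16, Q = 4·6.16 = 24.64, and P = 106.4.

Q = 24.64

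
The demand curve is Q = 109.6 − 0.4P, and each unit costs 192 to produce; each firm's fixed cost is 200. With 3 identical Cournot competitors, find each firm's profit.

π_i = −31.9

Inverting demand: P = 274 − 2.5Q.
With 3 symmetric Cournot firms, each firm's FOC gives 274 − 10q = 192, so q = 8.2, Q = 3·8.2 = 24.6, and P = 212.5.
Each firm's profit = (212.5 − 192)·8.2 − 200 = −31.9.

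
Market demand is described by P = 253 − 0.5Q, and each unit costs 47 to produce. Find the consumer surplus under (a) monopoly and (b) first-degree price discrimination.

The monopolist equates marginal revenue to marginal cost: 253 − Q = 47, so Q = 206. From demand, P = 150.
CS = ½·(253 − 150)·206 = 10609.
With perfect price discrimination, output is the efficient level Q = 412 (where demand meets MC), but every buyer pays their willingness to pay: CS = 0 and PS = total surplus.
CS = 0.

Monopoly: CS = 10609; Perfect PD: CS = 0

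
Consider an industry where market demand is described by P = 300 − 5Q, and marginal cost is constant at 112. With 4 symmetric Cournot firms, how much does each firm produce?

Cournot with 4 identical firms: the symmetric best-response condition is 300 − 25q = 112. Each firm produces q = 7.52, total output Q = 30.08, price P = 149.6.

q_i = 7.52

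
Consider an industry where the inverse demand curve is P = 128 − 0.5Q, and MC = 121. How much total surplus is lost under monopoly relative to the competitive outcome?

DWL = 12.25

Perfect competition: P = MC = 121, so 128 − 0.5Q = 121 and Q = 14.
Monopoly sets MR = MC: 128 − Q = 121 ⇒ Q = 7, P = 128 − 0.5·7 = 124.5.
DWL is the triangle between Q = 7 and Q = 14: ½·(14 − 7)·(124.5 − 121) = 12.25.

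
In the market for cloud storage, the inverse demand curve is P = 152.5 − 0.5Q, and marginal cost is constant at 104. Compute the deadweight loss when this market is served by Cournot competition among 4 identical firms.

Competitive firms price at marginal cost: P = 104, giving Q = 97.
In a 4-firm Cournot equilibrium, symmetry and the first-order condition give q = (152.5 − 104)/(2.5) = 19.4. So Q = 77.6 and P = 113.7.
DWL is the triangle between Q = 77.6 and Q = 97: ½·(97 − 77.6)·(113.7 − 104) = 94.09.

DWL = 94.09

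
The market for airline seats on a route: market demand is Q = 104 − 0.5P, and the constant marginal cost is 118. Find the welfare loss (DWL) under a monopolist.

DWL = 506.25

Inverting demand: P = 208 − 2Q.
Perfect competition: P = MC = 118, so 208 − 2Q = 118 and Q = 45.
A monopolist chooses Q where MR = MC. MR = 208 − 4Q; setting this equal to 118 gives Q = 22.5 and P = 163.
DWL is the triangle between Q = 22.5 and Q = 45: ½·(45 − 22.5)·(163 − 118) = 506.25.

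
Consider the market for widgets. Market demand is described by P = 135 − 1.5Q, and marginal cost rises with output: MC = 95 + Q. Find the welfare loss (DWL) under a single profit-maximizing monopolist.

DWL = 45

Under competition P = MC: 135 − 1.5Q = 95 + Q ⇒ Q = 16, P = 111.
The monopolist equates marginal revenue to marginal cost: 135 − 3Q = 95 + Q, so Q = 10. From demand, P = 120.
CS = ½·(135 − 111)·16 = 192; PS = (111·16 − 95·16 − ½·1·16²) = 128; TS = 320.
CS = ½·(135 − 120)·10 = 75; PS = (120·10 − 95·10 − ½·1·10²) = 200; TS = 275.
DWL = 320 − 275 = 45.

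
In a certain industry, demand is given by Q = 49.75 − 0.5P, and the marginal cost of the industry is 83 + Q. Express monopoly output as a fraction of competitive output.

Q_m/Q_c = 0.6

Inverting demand: P = 99.5 − 2Q.
The monopolist equates marginal revenue to marginal cost: 99.5 − 4Q = 83 + Q, so Q = 3.3. From demand, P = 92.9.
Competitive equilibrium sets price equal to marginal cost: 99.5 − 2Q = 83 + Q, so Q = 5.5 and P = 88.5.
Ratio Q_m/Q_c = 3.3/5.5 = 0.6.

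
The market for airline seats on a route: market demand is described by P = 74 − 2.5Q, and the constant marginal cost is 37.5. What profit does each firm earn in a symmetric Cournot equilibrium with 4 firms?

With 4 symmetric Cournot firms, each firm's FOC gives 74 − 12.5q = 37.5, so q = 2.92, Q = 4·2.92 = 11.68, and P = 44.8.
Each firm's profit = (44.8 − 37.5)·2.92 = 21.316.

π_i = 21.316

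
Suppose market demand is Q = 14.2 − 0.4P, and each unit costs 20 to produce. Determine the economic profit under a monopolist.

Inverting demand: P = 35.5 − 2.5Q.
A monopolist chooses Q where MR = MC. MR = 35.5 − 5Q; setting this equal to 20 gives Q = 3.1 and P = 27.75.
Profit = (27.75 − 20)·3.1 = 24.025.

Profit = 24.025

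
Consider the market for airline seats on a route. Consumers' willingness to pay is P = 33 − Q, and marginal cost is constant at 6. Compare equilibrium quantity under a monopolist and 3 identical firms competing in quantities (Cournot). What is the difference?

The monopolist equates marginal revenue to marginal cost: 33 − 2Q = 6, so Q = 13.5. From demand, P = 19.5.
Cournot with 3 identical firms: the symmetric best-response condition is 33 − 4q = 6. Each firm produces q = 6.75, total output Q = 20.25, price P = 12.75.
Change in equilibrium quantity: 20.25 − 13.5 = 6.75.

Q rises by 6.75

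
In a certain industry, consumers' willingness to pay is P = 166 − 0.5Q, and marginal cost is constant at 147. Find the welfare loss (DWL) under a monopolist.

DWL = 90.25

Perfect competition: P = MC = 147, so 166 − 0.5Q = 147 and Q = 38.
The monopolist equates marginal revenue to marginal cost: 166 − Q = 147, so Q = 19. From demand, P = 156.5.
DWL is the triangle between Q = 19 and Q = 38: ½·(38 − 19)·(156.5 − 147) = 90.25.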